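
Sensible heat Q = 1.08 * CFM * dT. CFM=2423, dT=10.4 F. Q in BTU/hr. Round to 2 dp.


Q = 1.08 * 2423 * 10.4 = 27215.14 BTU/hr

27215.14 BTU/hr


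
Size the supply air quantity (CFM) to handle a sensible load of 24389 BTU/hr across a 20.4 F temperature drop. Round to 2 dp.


CFM = 24389 / (1.08 * 20.4) = 1106.98

1106.98 CFM


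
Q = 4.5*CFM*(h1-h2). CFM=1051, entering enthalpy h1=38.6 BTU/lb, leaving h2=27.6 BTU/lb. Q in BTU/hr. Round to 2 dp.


Q = 4.5 * 1051 * (38.6 - 27.6) = 52024.50 BTU/hr

52024.50 BTU/hr


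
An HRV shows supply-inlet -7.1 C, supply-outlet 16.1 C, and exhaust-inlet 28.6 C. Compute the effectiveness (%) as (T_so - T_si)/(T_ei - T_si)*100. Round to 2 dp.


eff = (16.1-(-7.1))/(28.6-(-7.1))*100 = 64.99 %

64.99 %


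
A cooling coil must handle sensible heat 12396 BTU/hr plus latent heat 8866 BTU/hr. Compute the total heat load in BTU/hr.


Qt = 12396 + 8866 = 21262 BTU/hr

21262 BTU/hr


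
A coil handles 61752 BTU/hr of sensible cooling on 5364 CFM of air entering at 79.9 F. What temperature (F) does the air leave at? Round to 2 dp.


dT = 61752/(1.08*5364) = 10.6595
T_leave = 79.9 - 10.6595 = 69.24 F

69.24 F


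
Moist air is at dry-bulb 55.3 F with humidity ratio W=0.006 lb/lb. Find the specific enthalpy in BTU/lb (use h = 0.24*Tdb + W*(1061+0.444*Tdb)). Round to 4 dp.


h = 0.24*55.3 + 0.006*(1061+0.444*55.3) = 19.7853 BTU/lb

19.7853 BTU/lb


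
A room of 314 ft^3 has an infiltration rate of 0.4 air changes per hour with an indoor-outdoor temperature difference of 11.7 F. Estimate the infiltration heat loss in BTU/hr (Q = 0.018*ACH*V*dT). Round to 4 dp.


Q = 0.018 * 0.4 * 314 * 11.7 = 26.4514 BTU/hr

26.4514 BTU/hr


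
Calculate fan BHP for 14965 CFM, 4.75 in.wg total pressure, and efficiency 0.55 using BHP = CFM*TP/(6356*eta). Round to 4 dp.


BHP = 14965 * 4.75 / (6356 * 0.55) = 20.3340 hp

20.3340 hp


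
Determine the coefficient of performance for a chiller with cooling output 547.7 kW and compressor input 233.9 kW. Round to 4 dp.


COP = 547.7 / 233.9 = 2.3416

2.3416


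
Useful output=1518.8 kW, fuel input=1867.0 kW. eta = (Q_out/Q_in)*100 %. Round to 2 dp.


eta = (1518.8/1867.0)*100 = 81.35 %

81.35 %


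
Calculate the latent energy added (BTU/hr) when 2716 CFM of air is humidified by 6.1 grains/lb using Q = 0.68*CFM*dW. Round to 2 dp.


Q = 0.68 * 2716 * 6.1 = 11265.97 BTU/hr

11265.97 BTU/hr


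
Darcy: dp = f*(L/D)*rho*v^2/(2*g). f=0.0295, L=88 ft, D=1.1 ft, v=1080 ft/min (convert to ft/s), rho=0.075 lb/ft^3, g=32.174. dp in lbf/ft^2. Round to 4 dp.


v_fps = 1080/60 = 18.0 ft/s
dp = 0.0295*(88/1.1)*0.075*18.0^2/(2*32.174) = 0.8912 lbf/ft^2

0.8912 lbf/ft^2


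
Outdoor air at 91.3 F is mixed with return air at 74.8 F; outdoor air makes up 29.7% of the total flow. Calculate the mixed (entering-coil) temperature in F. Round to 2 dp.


T_mix = 74.8 + (29.7/100)*(91.3-74.8) = 79.70 F

79.70 F


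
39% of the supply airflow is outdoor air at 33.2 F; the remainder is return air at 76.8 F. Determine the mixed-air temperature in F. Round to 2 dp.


T_mix = 0.39*33.2 + 0.61*76.8 = 59.80 F

59.80 F


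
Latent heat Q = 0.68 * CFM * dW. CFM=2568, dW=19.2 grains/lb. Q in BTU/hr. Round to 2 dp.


Q = 0.68 * 2568 * 19.2 = 33527.81 BTU/hr

33527.81 BTU/hr


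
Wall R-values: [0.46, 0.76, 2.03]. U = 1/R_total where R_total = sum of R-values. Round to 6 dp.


R_total = 0.46 + 0.76 + 2.03 = 3.25
U = 1/3.25 = 0.307692

0.307692


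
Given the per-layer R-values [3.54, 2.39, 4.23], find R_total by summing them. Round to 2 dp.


R_total = 3.54 + 2.39 + 4.23 = 10.16

10.16


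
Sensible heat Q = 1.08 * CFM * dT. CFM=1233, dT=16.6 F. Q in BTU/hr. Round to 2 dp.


Q = 1.08 * 1233 * 16.6 = 22105.22 BTU/hr

22105.22 BTU/hr


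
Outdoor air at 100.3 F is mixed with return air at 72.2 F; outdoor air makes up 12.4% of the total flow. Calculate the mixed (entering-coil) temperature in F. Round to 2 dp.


T_mix = 72.2 + (12.4/100)*(100.3-72.2) = 75.68 F

75.68 F


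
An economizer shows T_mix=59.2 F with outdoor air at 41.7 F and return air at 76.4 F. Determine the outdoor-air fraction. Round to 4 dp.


frac = (59.2 - 76.4) / (41.7 - 76.4) = 0.4957

0.4957


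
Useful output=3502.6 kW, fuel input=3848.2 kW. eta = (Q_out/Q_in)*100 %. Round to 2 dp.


eta = (3502.6/3848.2)*100 = 91.02 %

91.02 %


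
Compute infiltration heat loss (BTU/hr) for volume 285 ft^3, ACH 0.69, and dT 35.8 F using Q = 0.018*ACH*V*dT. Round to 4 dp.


Q = 0.018 * 0.69 * 285 * 35.8 = 126.7213 BTU/hr

126.7213 BTU/hr


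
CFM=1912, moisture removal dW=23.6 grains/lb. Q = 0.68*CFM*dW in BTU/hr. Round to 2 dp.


Q = 0.68 * 1912 * 23.6 = 30683.78 BTU/hr

30683.78 BTU/hr


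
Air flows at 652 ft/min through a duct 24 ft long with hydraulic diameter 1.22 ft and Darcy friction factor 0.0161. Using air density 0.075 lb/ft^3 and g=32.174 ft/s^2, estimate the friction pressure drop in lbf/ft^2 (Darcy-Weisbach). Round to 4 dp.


v_fps = 652/60 = 10.8667 ft/s
dp = 0.0161*(24/1.22)*0.075*10.8667^2/(2*32.174) = 0.0436 lbf/ft^2

0.0436 lbf/ft^2


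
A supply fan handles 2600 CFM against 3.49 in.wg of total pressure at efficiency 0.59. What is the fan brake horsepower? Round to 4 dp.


BHP = 2600 * 3.49 / (6356 * 0.59) = 2.4197 hp

2.4197 hp


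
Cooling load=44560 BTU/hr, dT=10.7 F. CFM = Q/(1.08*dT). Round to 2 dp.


CFM = 44560 / (1.08 * 10.7) = 3856.01

3856.01 CFM


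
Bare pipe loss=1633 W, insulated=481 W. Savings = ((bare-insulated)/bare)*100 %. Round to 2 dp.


Savings = ((1633-481)/1633)*100 = 70.55 %

70.55 %


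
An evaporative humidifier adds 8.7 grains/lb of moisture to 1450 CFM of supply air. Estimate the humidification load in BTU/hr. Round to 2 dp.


Q = 0.68 * 1450 * 8.7 = 8578.20 BTU/hr

8578.20 BTU/hr


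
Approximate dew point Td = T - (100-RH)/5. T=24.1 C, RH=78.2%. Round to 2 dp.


Td = 24.1 - (100-78.2)/5 = 19.74 C

19.74 C


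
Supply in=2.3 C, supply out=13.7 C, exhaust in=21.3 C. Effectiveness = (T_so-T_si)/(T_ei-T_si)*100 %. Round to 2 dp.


eff = (13.7-2.3)/(21.3-2.3)*100 = 60.00 %

60.00 %


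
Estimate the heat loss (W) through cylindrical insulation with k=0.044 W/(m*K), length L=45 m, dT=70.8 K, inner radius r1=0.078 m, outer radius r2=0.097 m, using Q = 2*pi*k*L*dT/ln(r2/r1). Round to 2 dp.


Q = 2*pi*0.044*45*70.8/ln(0.097/0.078) = 4040.34 W

4040.34 W


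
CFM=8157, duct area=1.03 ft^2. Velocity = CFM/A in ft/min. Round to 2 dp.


V = 8157 / 1.03 = 7919.42 ft/min

7919.42 ft/min


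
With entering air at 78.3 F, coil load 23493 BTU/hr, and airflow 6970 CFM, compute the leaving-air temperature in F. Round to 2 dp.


dT = 23493/(1.08*6970) = 3.1209
T_leave = 78.3 - 3.1209 = 75.18 F

75.18 F


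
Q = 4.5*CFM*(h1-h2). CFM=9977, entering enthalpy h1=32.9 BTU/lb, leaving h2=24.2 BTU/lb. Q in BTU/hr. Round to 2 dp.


Q = 4.5 * 9977 * (32.9 - 24.2) = 390599.55 BTU/hr

390599.55 BTU/hr


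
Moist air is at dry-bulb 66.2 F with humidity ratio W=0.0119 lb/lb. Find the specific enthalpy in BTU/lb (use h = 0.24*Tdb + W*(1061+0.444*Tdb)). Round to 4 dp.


h = 0.24*66.2 + 0.0119*(1061+0.444*66.2) = 28.8637 BTU/lb

28.8637 BTU/lb


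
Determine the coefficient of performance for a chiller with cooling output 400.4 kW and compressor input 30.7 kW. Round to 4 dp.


COP = 400.4 / 30.7 = 13.0423

13.0423


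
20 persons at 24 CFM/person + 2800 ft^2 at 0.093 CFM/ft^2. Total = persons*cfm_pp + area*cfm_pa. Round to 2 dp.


Total = 20*24 + 2800*0.093 = 740.40 CFM

740.40 CFM


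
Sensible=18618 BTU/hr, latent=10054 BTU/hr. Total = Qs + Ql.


Qt = 18618 + 10054 = 28672 BTU/hr

28672 BTU/hr


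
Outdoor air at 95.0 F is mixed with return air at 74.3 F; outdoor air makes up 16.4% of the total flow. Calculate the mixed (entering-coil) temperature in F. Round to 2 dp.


T_mix = 74.3 + (16.4/100)*(95.0-74.3) = 77.69 F

77.69 F


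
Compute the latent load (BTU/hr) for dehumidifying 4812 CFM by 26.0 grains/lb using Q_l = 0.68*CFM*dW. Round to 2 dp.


Q = 0.68 * 4812 * 26.0 = 85076.16 BTU/hr

85076.16 BTU/hr


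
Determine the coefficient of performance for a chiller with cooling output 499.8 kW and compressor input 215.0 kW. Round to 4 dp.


COP = 499.8 / 215.0 = 2.3247

2.3247


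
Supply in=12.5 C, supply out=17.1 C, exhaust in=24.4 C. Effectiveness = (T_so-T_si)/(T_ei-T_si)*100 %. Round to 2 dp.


eff = (17.1-12.5)/(24.4-12.5)*100 = 38.66 %

38.66 %


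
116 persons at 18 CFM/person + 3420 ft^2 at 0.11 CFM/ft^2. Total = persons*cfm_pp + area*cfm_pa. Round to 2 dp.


Total = 116*18 + 3420*0.11 = 2464.20 CFM

2464.20 CFM


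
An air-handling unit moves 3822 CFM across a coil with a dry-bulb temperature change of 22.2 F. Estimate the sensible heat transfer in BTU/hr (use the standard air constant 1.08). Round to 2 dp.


Q = 1.08 * 3822 * 22.2 = 91636.27 BTU/hr

91636.27 BTU/hr


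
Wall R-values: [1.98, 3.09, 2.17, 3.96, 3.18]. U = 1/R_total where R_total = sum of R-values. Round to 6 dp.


R_total = 1.98 + 3.09 + 2.17 + 3.96 + 3.18 = 14.38
U = 1/14.38 = 0.069541

0.069541


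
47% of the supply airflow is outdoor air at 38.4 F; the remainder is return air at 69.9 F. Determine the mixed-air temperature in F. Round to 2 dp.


T_mix = 0.47*38.4 + 0.53*69.9 = 55.10 F

55.10 F


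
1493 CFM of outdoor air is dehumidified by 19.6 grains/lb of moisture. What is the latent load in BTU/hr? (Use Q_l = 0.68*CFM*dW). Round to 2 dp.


Q = 0.68 * 1493 * 19.6 = 19898.70 BTU/hr

19898.70 BTU/hr


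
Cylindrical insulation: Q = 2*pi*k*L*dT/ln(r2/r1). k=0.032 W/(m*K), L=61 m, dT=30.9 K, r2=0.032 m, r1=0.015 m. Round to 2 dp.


Q = 2*pi*0.032*61*30.9/ln(0.032/0.015) = 500.18 W

500.18 W


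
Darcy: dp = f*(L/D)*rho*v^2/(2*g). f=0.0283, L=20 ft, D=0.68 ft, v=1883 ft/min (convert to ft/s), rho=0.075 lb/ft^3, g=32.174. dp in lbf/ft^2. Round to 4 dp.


v_fps = 1883/60 = 31.3833 ft/s
dp = 0.0283*(20/0.68)*0.075*31.3833^2/(2*32.174) = 0.9555 lbf/ft^2

0.9555 lbf/ft^2


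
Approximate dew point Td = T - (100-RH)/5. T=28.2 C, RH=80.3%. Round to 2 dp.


Td = 28.2 - (100-80.3)/5 = 24.26 C

24.26 C


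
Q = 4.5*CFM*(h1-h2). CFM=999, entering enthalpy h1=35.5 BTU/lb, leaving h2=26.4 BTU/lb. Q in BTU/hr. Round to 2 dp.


Q = 4.5 * 999 * (35.5 - 26.4) = 40909.05 BTU/hr

40909.05 BTU/hr


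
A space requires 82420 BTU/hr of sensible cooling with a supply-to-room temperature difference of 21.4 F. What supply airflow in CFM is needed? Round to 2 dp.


CFM = 82420 / (1.08 * 21.4) = 3566.11

3566.11 CFM


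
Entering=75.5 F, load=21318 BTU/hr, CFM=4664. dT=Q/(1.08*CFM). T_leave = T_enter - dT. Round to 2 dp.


dT = 21318/(1.08*4664) = 4.2322
T_leave = 75.5 - 4.2322 = 71.27 F

71.27 F


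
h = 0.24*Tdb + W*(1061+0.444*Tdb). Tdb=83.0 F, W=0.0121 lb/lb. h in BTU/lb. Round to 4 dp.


h = 0.24*83.0 + 0.0121*(1061+0.444*83.0) = 33.2040 BTU/lb

33.2040 BTU/lb


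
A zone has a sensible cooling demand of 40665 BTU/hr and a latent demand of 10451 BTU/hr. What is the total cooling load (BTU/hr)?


Qt = 40665 + 10451 = 51116 BTU/hr

51116 BTU/hr


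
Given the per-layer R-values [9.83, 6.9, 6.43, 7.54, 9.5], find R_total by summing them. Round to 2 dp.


R_total = 9.83 + 6.9 + 6.43 + 7.54 + 9.5 = 40.20

40.20


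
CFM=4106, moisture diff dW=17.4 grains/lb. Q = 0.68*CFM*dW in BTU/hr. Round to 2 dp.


Q = 0.68 * 4106 * 17.4 = 48582.19 BTU/hr

48582.19 BTU/hr


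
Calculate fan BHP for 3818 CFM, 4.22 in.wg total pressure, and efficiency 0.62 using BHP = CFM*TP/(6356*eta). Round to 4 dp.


BHP = 3818 * 4.22 / (6356 * 0.62) = 4.0886 hp

4.0886 hp


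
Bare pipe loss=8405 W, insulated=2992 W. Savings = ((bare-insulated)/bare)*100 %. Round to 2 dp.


Savings = ((8405-2992)/8405)*100 = 64.40 %

64.40 %


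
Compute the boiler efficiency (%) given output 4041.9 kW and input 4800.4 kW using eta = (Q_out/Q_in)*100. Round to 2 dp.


eta = (4041.9/4800.4)*100 = 84.20 %

84.20 %


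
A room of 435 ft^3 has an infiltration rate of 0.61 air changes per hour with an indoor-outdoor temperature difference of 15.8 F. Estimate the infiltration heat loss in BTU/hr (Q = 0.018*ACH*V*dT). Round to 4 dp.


Q = 0.018 * 0.61 * 435 * 15.8 = 75.4655 BTU/hr

75.4655 BTU/hr


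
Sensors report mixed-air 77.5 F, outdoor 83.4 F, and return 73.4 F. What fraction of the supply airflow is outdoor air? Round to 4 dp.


frac = (77.5 - 73.4) / (83.4 - 73.4) = 0.4100

0.4100


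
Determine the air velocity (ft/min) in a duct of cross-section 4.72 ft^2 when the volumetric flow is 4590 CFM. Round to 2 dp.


V = 4590 / 4.72 = 972.46 ft/min

972.46 ft/min


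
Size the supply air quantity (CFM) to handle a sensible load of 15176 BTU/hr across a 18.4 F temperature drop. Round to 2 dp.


CFM = 15176 / (1.08 * 18.4) = 763.69

763.69 CFM


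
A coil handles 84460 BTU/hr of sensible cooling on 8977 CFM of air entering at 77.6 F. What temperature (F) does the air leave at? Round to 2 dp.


dT = 84460/(1.08*8977) = 8.7116
T_leave = 77.6 - 8.7116 = 68.89 F

68.89 F


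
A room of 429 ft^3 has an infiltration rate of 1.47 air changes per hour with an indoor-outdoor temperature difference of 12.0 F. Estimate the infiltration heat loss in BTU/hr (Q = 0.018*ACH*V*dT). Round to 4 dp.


Q = 0.018 * 1.47 * 429 * 12.0 = 136.2161 BTU/hr

136.2161 BTU/hr


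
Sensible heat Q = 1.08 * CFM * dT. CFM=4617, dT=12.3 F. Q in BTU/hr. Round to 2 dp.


Q = 1.08 * 4617 * 12.3 = 61332.23 BTU/hr

61332.23 BTU/hr


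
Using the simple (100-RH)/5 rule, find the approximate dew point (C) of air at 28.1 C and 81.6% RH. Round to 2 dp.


Td = 28.1 - (100-81.6)/5 = 24.42 C

24.42 C


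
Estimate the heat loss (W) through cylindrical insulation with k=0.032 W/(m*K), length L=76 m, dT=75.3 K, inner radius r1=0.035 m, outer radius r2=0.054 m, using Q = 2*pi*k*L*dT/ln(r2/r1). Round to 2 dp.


Q = 2*pi*0.032*76*75.3/ln(0.054/0.035) = 2653.46 W

2653.46 W


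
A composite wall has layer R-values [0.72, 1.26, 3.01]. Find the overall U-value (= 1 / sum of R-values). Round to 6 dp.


R_total = 0.72 + 1.26 + 3.01 = 4.99
U = 1/4.99 = 0.200401

0.200401


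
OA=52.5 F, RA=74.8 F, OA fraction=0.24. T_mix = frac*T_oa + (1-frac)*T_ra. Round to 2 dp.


T_mix = 0.24*52.5 + 0.76*74.8 = 69.45 F

69.45 F


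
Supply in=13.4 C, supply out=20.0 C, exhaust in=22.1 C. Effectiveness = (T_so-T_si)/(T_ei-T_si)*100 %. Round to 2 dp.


eff = (20.0-13.4)/(22.1-13.4)*100 = 75.86 %

75.86 %


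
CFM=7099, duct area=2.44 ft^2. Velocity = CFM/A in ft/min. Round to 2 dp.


V = 7099 / 2.44 = 2909.43 ft/min

2909.43 ft/min


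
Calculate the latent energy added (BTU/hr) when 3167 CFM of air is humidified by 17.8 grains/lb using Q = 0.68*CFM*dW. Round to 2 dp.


Q = 0.68 * 3167 * 17.8 = 38333.37 BTU/hr

38333.37 BTU/hr


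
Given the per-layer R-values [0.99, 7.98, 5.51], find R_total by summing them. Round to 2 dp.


R_total = 0.99 + 7.98 + 5.51 = 14.48

14.48


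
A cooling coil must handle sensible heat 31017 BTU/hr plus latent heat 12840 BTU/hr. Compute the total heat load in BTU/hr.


Qt = 31017 + 12840 = 43857 BTU/hr

43857 BTU/hr


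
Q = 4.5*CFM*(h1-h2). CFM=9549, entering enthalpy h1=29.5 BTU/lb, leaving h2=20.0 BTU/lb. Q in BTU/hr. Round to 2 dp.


Q = 4.5 * 9549 * (29.5 - 20.0) = 408219.75 BTU/hr

408219.75 BTU/hr


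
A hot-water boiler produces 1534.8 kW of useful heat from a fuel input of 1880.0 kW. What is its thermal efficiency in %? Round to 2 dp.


eta = (1534.8/1880.0)*100 = 81.64 %

81.64 %


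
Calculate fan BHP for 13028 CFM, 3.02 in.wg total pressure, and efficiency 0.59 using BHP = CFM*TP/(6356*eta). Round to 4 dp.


BHP = 13028 * 3.02 / (6356 * 0.59) = 10.4918 hp

10.4918 hp


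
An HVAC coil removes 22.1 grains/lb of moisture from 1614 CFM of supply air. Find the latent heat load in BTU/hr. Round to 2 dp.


Q = 0.68 * 1614 * 22.1 = 24255.19 BTU/hr

24255.19 BTU/hr


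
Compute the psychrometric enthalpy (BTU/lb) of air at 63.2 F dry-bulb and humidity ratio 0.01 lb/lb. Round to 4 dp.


h = 0.24*63.2 + 0.01*(1061+0.444*63.2) = 26.0586 BTU/lb

26.0586 BTU/lb


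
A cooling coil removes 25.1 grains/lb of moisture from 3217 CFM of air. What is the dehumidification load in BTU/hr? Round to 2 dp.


Q = 0.68 * 3217 * 25.1 = 54907.76 BTU/hr

54907.76 BTU/hr


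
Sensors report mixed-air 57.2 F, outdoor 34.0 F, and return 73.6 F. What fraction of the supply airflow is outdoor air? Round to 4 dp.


frac = (57.2 - 73.6) / (34.0 - 73.6) = 0.4141

0.4141


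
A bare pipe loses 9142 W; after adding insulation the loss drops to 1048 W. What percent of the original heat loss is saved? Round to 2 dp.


Savings = ((9142-1048)/9142)*100 = 88.54 %

88.54 %


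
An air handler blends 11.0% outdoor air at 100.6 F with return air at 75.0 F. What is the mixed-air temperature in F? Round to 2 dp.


T_mix = 75.0 + (11.0/100)*(100.6-75.0) = 77.82 F

77.82 F


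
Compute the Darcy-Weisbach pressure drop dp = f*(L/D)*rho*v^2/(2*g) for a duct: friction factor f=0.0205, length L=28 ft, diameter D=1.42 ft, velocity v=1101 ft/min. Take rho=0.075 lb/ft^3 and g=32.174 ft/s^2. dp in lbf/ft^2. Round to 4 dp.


v_fps = 1101/60 = 18.35 ft/s
dp = 0.0205*(28/1.42)*0.075*18.35^2/(2*32.174) = 0.1586 lbf/ft^2

0.1586 lbf/ft^2


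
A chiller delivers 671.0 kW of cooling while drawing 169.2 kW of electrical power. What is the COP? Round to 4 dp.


COP = 671.0 / 169.2 = 3.9657

3.9657


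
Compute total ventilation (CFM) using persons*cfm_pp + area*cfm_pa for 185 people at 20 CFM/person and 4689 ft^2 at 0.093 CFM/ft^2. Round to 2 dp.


Total = 185*20 + 4689*0.093 = 4136.08 CFM

4136.08 CFM


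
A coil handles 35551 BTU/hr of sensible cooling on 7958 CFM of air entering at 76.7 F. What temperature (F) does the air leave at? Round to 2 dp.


dT = 35551/(1.08*7958) = 4.1364
T_leave = 76.7 - 4.1364 = 72.56 F

72.56 F


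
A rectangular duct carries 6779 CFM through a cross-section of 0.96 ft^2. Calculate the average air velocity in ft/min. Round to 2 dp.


V = 6779 / 0.96 = 7061.46 ft/min

7061.46 ft/min


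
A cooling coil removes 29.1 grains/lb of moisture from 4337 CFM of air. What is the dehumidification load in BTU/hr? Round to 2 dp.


Q = 0.68 * 4337 * 29.1 = 85820.56 BTU/hr

85820.56 BTU/hr


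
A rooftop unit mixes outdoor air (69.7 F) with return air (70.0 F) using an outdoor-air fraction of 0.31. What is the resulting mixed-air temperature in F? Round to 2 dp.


T_mix = 0.31*69.7 + 0.69*70.0 = 69.91 F

69.91 F


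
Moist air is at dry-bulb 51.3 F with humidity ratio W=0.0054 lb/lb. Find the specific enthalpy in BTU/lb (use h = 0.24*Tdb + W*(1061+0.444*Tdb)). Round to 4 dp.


h = 0.24*51.3 + 0.0054*(1061+0.444*51.3) = 18.1644 BTU/lb

18.1644 BTU/lb


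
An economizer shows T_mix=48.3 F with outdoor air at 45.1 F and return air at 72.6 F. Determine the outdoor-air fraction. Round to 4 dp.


frac = (48.3 - 72.6) / (45.1 - 72.6) = 0.8836

0.8836


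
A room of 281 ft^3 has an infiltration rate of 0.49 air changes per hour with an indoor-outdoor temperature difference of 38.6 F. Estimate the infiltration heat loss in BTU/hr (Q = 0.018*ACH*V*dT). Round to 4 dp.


Q = 0.018 * 0.49 * 281 * 38.6 = 95.6670 BTU/hr

95.6670 BTU/hr


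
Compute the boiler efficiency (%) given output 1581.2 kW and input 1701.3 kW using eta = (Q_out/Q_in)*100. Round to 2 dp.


eta = (1581.2/1701.3)*100 = 92.94 %

92.94 %


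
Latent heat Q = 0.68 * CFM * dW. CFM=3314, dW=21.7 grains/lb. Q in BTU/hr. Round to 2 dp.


Q = 0.68 * 3314 * 21.7 = 48901.38 BTU/hr

48901.38 BTU/hr


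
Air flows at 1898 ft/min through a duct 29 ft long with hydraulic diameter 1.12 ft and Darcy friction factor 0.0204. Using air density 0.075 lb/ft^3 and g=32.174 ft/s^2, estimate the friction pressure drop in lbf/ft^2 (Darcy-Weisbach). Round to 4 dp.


v_fps = 1898/60 = 31.6333 ft/s
dp = 0.0204*(29/1.12)*0.075*31.6333^2/(2*32.174) = 0.6161 lbf/ft^2

0.6161 lbf/ft^2


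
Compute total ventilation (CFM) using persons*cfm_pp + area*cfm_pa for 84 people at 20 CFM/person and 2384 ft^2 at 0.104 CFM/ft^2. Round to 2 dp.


Total = 84*20 + 2384*0.104 = 1927.94 CFM

1927.94 CFM


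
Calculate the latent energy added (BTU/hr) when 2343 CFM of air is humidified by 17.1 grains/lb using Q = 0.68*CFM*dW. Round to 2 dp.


Q = 0.68 * 2343 * 17.1 = 27244.40 BTU/hr

27244.40 BTU/hr


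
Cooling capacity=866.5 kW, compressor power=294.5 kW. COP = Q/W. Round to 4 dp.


COP = 866.5 / 294.5 = 2.9423

2.9423


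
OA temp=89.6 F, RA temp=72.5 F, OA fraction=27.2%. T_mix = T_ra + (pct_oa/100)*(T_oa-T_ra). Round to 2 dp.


T_mix = 72.5 + (27.2/100)*(89.6-72.5) = 77.15 F

77.15 F


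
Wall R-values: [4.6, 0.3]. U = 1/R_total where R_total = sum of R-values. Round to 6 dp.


R_total = 4.6 + 0.3 = 4.90
U = 1/4.90 = 0.204082

0.204082


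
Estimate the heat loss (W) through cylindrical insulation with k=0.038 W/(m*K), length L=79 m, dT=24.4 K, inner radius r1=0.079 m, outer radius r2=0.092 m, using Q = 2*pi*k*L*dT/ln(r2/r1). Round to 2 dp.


Q = 2*pi*0.038*79*24.4/ln(0.092/0.079) = 3021.09 W

3021.09 W


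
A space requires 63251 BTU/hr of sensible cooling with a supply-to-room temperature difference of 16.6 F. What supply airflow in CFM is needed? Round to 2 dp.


CFM = 63251 / (1.08 * 16.6) = 3528.06

3528.06 CFM


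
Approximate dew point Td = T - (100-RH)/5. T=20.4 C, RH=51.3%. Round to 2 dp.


Td = 20.4 - (100-51.3)/5 = 10.66 C

10.66 C


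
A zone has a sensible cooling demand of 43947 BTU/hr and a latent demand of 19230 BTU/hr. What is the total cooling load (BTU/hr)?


Qt = 43947 + 19230 = 63177 BTU/hr

63177 BTU/hr


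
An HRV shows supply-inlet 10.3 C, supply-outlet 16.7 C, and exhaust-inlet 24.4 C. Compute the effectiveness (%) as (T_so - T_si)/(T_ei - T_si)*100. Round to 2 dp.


eff = (16.7-10.3)/(24.4-10.3)*100 = 45.39 %

45.39 %


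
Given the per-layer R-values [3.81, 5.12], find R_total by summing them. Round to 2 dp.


R_total = 3.81 + 5.12 = 8.93

8.93


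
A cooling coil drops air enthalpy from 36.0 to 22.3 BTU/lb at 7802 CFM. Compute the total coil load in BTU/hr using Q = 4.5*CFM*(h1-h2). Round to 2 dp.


Q = 4.5 * 7802 * (36.0 - 22.3) = 480993.30 BTU/hr

480993.30 BTU/hr


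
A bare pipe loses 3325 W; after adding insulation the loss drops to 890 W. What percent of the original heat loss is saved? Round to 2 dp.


Savings = ((3325-890)/3325)*100 = 73.23 %

73.23 %


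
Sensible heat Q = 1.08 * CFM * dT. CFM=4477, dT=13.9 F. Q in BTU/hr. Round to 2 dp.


Q = 1.08 * 4477 * 13.9 = 67208.72 BTU/hr

67208.72 BTU/hr


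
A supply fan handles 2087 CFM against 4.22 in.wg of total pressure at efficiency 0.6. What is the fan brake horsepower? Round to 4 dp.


BHP = 2087 * 4.22 / (6356 * 0.6) = 2.3094 hp

2.3094 hp


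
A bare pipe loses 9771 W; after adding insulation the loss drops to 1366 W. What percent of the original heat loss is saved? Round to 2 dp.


Savings = ((9771-1366)/9771)*100 = 86.02 %

86.02 %


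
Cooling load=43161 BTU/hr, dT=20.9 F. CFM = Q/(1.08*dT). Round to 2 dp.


CFM = 43161 / (1.08 * 20.9) = 1912.15

1912.15 CFM


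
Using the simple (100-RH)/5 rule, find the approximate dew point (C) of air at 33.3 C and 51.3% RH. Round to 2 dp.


Td = 33.3 - (100-51.3)/5 = 23.56 C

23.56 C


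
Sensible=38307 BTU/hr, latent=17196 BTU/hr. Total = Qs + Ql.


Qt = 38307 + 17196 = 55503 BTU/hr

55503 BTU/hr


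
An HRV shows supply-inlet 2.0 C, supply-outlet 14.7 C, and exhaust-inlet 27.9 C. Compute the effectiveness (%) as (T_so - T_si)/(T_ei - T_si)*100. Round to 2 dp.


eff = (14.7-2.0)/(27.9-2.0)*100 = 49.03 %

49.03 %


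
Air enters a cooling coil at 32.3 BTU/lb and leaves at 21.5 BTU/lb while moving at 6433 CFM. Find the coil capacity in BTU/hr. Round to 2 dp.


Q = 4.5 * 6433 * (32.3 - 21.5) = 312643.80 BTU/hr

312643.80 BTU/hr


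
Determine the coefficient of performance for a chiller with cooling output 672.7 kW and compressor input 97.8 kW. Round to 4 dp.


COP = 672.7 / 97.8 = 6.8783

6.8783


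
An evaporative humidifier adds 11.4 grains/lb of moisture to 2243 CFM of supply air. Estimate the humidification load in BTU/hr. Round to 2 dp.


Q = 0.68 * 2243 * 11.4 = 17387.74 BTU/hr

17387.74 BTU/hr


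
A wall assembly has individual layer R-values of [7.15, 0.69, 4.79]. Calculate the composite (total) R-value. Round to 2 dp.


R_total = 7.15 + 0.69 + 4.79 = 12.63

12.63


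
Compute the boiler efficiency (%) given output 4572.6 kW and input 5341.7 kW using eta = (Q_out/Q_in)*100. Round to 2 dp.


eta = (4572.6/5341.7)*100 = 85.60 %

85.60 %


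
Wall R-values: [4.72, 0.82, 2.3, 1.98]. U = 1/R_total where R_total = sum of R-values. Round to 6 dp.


R_total = 4.72 + 0.82 + 2.3 + 1.98 = 9.82
U = 1/9.82 = 0.101833

0.101833


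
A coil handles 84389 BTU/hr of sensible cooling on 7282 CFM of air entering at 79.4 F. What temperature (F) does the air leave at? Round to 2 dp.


dT = 84389/(1.08*7282) = 10.7303
T_leave = 79.4 - 10.7303 = 68.67 F

68.67 F


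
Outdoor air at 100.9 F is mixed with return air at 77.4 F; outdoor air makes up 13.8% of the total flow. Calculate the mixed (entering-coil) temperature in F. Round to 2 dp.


T_mix = 77.4 + (13.8/100)*(100.9-77.4) = 80.64 F

80.64 F


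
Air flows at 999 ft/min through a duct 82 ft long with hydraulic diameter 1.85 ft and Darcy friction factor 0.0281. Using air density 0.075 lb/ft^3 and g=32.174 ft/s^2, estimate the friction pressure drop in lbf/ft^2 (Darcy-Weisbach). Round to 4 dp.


v_fps = 999/60 = 16.65 ft/s
dp = 0.0281*(82/1.85)*0.075*16.65^2/(2*32.174) = 0.4024 lbf/ft^2

0.4024 lbf/ft^2


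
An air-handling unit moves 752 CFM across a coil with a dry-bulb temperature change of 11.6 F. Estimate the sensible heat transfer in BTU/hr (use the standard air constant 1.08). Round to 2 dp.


Q = 1.08 * 752 * 11.6 = 9421.06 BTU/hr

9421.06 BTU/hr


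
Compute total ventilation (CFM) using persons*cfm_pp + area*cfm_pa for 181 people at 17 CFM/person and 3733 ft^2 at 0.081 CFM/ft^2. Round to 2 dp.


Total = 181*17 + 3733*0.081 = 3379.37 CFM

3379.37 CFM


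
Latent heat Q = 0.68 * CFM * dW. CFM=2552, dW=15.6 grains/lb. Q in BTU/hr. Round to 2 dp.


Q = 0.68 * 2552 * 15.6 = 27071.62 BTU/hr

27071.62 BTU/hr


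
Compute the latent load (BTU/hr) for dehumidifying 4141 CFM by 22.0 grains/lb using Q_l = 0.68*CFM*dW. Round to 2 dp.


Q = 0.68 * 4141 * 22.0 = 61949.36 BTU/hr

61949.36 BTU/hr


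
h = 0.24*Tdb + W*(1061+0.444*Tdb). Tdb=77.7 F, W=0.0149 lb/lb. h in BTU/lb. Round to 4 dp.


h = 0.24*77.7 + 0.0149*(1061+0.444*77.7) = 34.9709 BTU/lb

34.9709 BTU/lb


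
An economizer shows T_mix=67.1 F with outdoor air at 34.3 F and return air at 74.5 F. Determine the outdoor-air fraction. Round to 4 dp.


frac = (67.1 - 74.5) / (34.3 - 74.5) = 0.1841

0.1841


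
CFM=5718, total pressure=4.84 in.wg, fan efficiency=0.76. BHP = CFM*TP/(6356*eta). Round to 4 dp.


BHP = 5718 * 4.84 / (6356 * 0.76) = 5.7292 hp

5.7292 hp


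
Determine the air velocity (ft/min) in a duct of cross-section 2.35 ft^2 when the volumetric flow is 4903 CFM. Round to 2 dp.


V = 4903 / 2.35 = 2086.38 ft/min

2086.38 ft/min


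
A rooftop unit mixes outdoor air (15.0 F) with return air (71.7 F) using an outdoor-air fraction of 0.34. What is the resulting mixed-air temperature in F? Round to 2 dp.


T_mix = 0.34*15.0 + 0.66*71.7 = 52.42 F

52.42 F


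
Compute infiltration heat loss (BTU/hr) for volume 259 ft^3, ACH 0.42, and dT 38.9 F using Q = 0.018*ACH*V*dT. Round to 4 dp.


Q = 0.018 * 0.42 * 259 * 38.9 = 76.1678 BTU/hr

76.1678 BTU/hr


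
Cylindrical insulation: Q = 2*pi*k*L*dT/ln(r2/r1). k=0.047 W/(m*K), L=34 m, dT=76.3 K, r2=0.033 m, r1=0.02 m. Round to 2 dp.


Q = 2*pi*0.047*34*76.3/ln(0.033/0.02) = 1529.81 W

1529.81 W


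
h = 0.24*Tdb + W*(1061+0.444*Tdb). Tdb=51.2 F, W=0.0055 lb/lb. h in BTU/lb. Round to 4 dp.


h = 0.24*51.2 + 0.0055*(1061+0.444*51.2) = 18.2485 BTU/lb

18.2485 BTU/lb


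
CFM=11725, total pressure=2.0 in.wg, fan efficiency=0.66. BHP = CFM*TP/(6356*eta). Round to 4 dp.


BHP = 11725 * 2.0 / (6356 * 0.66) = 5.5900 hp

5.5900 hp


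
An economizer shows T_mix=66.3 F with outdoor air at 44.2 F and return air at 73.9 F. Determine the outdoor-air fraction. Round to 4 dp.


frac = (66.3 - 73.9) / (44.2 - 73.9) = 0.2559

0.2559


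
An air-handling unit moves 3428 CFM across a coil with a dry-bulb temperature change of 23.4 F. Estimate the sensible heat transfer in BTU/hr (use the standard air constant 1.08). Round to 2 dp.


Q = 1.08 * 3428 * 23.4 = 86632.42 BTU/hr

86632.42 BTU/hr


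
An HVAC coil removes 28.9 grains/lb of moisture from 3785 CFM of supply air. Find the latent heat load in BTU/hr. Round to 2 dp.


Q = 0.68 * 3785 * 28.9 = 74382.82 BTU/hr

74382.82 BTU/hr


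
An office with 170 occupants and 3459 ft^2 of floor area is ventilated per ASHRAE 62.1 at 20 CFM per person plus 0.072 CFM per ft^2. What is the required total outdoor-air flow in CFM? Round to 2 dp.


Total = 170*20 + 3459*0.072 = 3649.05 CFM

3649.05 CFM


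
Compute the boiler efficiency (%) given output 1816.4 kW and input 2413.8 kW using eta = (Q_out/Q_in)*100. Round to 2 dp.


eta = (1816.4/2413.8)*100 = 75.25 %

75.25 %


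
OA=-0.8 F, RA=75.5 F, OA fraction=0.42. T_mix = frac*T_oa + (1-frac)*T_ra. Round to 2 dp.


T_mix = 0.42*(-0.8) + 0.58*75.5 = 43.45 F

43.45 F


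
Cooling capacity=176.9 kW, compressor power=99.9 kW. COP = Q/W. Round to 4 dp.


COP = 176.9 / 99.9 = 1.7708

1.7708


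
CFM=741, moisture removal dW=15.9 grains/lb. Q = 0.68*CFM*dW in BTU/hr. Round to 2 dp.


Q = 0.68 * 741 * 15.9 = 8011.69 BTU/hr

8011.69 BTU/hr


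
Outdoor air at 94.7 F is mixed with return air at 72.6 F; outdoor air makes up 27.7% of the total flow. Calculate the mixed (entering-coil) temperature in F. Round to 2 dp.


T_mix = 72.6 + (27.7/100)*(94.7-72.6) = 78.72 F

78.72 F


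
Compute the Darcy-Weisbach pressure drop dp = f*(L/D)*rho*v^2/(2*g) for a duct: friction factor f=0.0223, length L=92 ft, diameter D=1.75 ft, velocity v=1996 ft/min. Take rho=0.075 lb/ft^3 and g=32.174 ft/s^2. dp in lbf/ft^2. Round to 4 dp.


v_fps = 1996/60 = 33.2667 ft/s
dp = 0.0223*(92/1.75)*0.075*33.2667^2/(2*32.174) = 1.5122 lbf/ft^2

1.5122 lbf/ft^2


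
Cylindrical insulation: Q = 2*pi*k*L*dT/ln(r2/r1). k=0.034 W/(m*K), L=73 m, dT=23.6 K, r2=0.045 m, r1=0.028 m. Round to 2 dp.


Q = 2*pi*0.034*73*23.6/ln(0.045/0.028) = 775.70 W

775.70 W


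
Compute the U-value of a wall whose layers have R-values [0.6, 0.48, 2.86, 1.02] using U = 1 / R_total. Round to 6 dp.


R_total = 0.6 + 0.48 + 2.86 + 1.02 = 4.96
U = 1/4.96 = 0.201613

0.201613


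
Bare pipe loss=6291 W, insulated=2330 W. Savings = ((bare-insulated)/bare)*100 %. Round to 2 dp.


Savings = ((6291-2330)/6291)*100 = 62.96 %

62.96 %


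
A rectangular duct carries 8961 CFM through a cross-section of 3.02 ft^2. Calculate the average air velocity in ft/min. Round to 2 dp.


V = 8961 / 3.02 = 2967.22 ft/min

2967.22 ft/min


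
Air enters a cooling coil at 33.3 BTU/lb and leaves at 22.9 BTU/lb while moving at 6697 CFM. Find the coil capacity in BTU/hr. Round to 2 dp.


Q = 4.5 * 6697 * (33.3 - 22.9) = 313419.60 BTU/hr

313419.60 BTU/hr


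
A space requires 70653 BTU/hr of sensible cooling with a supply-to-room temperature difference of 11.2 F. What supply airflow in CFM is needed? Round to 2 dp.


CFM = 70653 / (1.08 * 11.2) = 5841.02

5841.02 CFM


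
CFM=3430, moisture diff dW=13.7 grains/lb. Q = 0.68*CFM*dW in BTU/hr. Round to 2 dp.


Q = 0.68 * 3430 * 13.7 = 31953.88 BTU/hr

31953.88 BTU/hr


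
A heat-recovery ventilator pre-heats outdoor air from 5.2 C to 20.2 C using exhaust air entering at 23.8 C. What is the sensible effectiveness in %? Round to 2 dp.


eff = (20.2-5.2)/(23.8-5.2)*100 = 80.65 %

80.65 %


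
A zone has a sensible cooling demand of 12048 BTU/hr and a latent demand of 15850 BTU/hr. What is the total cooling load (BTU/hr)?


Qt = 12048 + 15850 = 27898 BTU/hr

27898 BTU/hr


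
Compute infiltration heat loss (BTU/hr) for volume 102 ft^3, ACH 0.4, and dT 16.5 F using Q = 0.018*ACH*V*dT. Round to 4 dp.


Q = 0.018 * 0.4 * 102 * 16.5 = 12.1176 BTU/hr

12.1176 BTU/hr


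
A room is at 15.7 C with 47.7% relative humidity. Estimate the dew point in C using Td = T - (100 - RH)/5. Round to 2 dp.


Td = 15.7 - (100-47.7)/5 = 5.24 C

5.24 C


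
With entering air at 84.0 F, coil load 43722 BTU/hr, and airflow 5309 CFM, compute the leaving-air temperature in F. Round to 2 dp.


dT = 43722/(1.08*5309) = 7.6254
T_leave = 84.0 - 7.6254 = 76.37 F

76.37 F


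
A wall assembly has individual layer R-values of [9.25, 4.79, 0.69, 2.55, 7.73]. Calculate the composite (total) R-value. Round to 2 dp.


R_total = 9.25 + 4.79 + 0.69 + 2.55 + 7.73 = 25.01

25.01


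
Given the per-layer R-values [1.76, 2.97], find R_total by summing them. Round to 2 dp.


R_total = 1.76 + 2.97 = 4.73

4.73


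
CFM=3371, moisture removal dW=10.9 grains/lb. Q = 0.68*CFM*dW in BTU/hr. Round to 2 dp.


Q = 0.68 * 3371 * 10.9 = 24985.85 BTU/hr

24985.85 BTU/hr


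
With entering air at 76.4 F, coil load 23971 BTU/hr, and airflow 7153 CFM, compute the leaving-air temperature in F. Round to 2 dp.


dT = 23971/(1.08*7153) = 3.1029
T_leave = 76.4 - 3.1029 = 73.30 F

73.30 F


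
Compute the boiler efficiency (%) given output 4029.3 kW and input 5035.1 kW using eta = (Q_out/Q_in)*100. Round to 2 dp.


eta = (4029.3/5035.1)*100 = 80.02 %

80.02 %


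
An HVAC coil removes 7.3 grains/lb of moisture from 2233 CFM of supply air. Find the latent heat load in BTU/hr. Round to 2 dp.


Q = 0.68 * 2233 * 7.3 = 11084.61 BTU/hr

11084.61 BTU/hr


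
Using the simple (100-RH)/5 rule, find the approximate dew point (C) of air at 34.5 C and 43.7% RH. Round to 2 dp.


Td = 34.5 - (100-43.7)/5 = 23.24 C

23.24 C


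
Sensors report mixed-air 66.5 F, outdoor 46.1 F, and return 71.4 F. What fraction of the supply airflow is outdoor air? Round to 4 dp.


frac = (66.5 - 71.4) / (46.1 - 71.4) = 0.1937

0.1937


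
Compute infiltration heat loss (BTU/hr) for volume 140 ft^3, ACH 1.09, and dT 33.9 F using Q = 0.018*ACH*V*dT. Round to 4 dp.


Q = 0.018 * 1.09 * 140 * 33.9 = 93.1165 BTU/hr

93.1165 BTU/hr


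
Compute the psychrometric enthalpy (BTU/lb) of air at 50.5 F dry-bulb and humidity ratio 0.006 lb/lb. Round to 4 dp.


h = 0.24*50.5 + 0.006*(1061+0.444*50.5) = 18.6205 BTU/lb

18.6205 BTU/lb


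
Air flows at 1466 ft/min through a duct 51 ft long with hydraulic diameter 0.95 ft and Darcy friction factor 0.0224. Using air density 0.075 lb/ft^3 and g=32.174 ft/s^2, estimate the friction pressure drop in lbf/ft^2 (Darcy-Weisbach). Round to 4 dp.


v_fps = 1466/60 = 24.4333 ft/s
dp = 0.0224*(51/0.95)*0.075*24.4333^2/(2*32.174) = 0.8367 lbf/ft^2

0.8367 lbf/ft^2


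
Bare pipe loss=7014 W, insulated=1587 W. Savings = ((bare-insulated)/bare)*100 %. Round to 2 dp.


Savings = ((7014-1587)/7014)*100 = 77.37 %

77.37 %


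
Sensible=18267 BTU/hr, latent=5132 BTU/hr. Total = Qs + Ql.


Qt = 18267 + 5132 = 23399 BTU/hr

23399 BTU/hr


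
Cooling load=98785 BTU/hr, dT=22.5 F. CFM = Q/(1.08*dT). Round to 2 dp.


CFM = 98785 / (1.08 * 22.5) = 4065.23

4065.23 CFM


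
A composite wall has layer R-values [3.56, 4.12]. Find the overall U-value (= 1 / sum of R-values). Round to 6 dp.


R_total = 3.56 + 4.12 = 7.68
U = 1/7.68 = 0.130208

0.130208


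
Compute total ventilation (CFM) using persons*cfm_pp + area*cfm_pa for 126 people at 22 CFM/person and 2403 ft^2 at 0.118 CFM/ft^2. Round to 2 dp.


Total = 126*22 + 2403*0.118 = 3055.55 CFM

3055.55 CFM


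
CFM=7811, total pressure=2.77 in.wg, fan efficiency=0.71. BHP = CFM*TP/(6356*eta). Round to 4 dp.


BHP = 7811 * 2.77 / (6356 * 0.71) = 4.7945 hp

4.7945 hp


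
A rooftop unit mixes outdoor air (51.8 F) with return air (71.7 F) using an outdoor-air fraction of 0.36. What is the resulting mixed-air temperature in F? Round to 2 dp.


T_mix = 0.36*51.8 + 0.64*71.7 = 64.54 F

64.54 F


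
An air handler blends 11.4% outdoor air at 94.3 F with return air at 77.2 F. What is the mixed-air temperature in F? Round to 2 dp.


T_mix = 77.2 + (11.4/100)*(94.3-77.2) = 79.15 F

79.15 F


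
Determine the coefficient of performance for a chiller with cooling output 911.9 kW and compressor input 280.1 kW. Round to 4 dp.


COP = 911.9 / 280.1 = 3.2556

3.2556


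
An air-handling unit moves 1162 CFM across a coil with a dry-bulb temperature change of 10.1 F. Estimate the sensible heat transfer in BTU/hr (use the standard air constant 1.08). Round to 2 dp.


Q = 1.08 * 1162 * 10.1 = 12675.10 BTU/hr

12675.10 BTU/hr


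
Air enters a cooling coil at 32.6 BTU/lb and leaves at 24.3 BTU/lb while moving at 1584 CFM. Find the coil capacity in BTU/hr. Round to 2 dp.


Q = 4.5 * 1584 * (32.6 - 24.3) = 59162.40 BTU/hr

59162.40 BTU/hr


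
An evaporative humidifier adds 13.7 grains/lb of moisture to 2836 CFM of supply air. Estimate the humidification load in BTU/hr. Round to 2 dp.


Q = 0.68 * 2836 * 13.7 = 26420.18 BTU/hr

26420.18 BTU/hr


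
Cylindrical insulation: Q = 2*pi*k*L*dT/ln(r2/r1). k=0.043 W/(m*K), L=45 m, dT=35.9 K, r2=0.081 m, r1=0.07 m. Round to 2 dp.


Q = 2*pi*0.043*45*35.9/ln(0.081/0.07) = 2990.47 W

2990.47 W


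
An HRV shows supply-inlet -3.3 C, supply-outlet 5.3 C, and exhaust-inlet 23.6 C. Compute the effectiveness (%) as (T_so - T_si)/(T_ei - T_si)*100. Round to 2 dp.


eff = (5.3-(-3.3))/(23.6-(-3.3))*100 = 31.97 %

31.97 %


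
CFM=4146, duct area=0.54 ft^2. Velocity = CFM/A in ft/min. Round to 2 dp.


V = 4146 / 0.54 = 7677.78 ft/min

7677.78 ft/min


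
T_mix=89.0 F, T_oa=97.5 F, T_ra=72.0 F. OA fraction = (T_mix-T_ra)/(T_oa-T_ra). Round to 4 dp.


frac = (89.0 - 72.0) / (97.5 - 72.0) = 0.6667

0.6667


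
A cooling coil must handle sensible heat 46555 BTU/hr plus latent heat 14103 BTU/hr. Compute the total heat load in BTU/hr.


Qt = 46555 + 14103 = 60658 BTU/hr

60658 BTU/hr


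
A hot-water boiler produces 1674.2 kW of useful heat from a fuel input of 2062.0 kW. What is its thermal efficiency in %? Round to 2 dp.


eta = (1674.2/2062.0)*100 = 81.19 %

81.19 %


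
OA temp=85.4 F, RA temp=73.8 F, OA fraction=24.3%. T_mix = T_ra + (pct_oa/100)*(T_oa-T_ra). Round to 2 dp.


T_mix = 73.8 + (24.3/100)*(85.4-73.8) = 76.62 F

76.62 F


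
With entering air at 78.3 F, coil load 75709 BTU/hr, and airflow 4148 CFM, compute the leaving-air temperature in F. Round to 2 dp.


dT = 75709/(1.08*4148) = 16.8999
T_leave = 78.3 - 16.8999 = 61.40 F

61.40 F


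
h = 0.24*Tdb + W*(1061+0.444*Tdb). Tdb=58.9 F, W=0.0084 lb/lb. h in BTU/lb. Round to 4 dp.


h = 0.24*58.9 + 0.0084*(1061+0.444*58.9) = 23.2681 BTU/lb

23.2681 BTU/lb


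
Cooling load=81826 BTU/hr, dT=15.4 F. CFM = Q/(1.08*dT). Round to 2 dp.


CFM = 81826 / (1.08 * 15.4) = 4919.79

4919.79 CFM


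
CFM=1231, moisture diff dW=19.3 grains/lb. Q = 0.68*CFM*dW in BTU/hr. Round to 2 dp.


Q = 0.68 * 1231 * 19.3 = 16155.64 BTU/hr

16155.64 BTU/hr


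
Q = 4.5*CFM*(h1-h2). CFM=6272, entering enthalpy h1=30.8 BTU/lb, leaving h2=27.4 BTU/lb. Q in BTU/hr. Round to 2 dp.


Q = 4.5 * 6272 * (30.8 - 27.4) = 95961.60 BTU/hr

95961.60 BTU/hr
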